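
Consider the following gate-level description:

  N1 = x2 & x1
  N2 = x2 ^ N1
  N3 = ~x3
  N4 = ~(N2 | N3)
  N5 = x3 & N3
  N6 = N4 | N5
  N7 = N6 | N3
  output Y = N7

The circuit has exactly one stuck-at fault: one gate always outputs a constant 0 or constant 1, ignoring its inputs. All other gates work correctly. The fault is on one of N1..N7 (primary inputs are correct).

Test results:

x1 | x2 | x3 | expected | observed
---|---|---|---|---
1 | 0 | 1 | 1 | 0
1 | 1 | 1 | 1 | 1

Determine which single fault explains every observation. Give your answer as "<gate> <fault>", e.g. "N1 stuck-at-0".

Fault-free values for test 1 (x1=1, x2=0, x3=1): N1=0, N2=0, N3=0, N4=1, N5=0, N6=1, N7=1, giving Y=1. Observed 0.
Test 1: faults giving observed 0 are {N1 stuck-at-1, N2 stuck-at-1, N4 stuck-at-0, N6 stuck-at-0, N7 stuck-at-0}.
Test 2 (x1=1, x2=1, x3=1): fault-free N1=1, N2=0, N3=0, N4=1, N5=0, N6=1, N7=1 → 1; observed 1. Eliminates N2 stuck-at-1, N4 stuck-at-0, N6 stuck-at-0, N7 stuck-at-0.
Only N1 stuck-at-1 is consistent with every test.

N1 stuck-at-1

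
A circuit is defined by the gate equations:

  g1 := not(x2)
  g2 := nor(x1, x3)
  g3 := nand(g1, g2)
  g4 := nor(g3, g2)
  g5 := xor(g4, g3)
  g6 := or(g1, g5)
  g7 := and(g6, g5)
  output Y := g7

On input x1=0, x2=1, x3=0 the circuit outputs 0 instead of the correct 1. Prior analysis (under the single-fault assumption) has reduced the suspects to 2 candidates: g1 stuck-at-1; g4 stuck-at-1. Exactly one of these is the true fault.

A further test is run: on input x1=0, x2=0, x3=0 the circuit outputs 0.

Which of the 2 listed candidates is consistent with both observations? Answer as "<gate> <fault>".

g1 stuck-at-1

Evaluate each candidate on input x1=0, x2=0, x3=0:
  g1 stuck-at-1: g1=1 [stuck-at-1], g2=1, g3=0, g4=0, g5=0, g6=1, g7=0 → 0 — matches
  g4 stuck-at-1: g1=1, g2=1, g3=0, g4=1 [stuck-at-1], g5=1, g6=1, g7=1 → 1 — eliminated
Only g1 stuck-at-1 reproduces the observed 0.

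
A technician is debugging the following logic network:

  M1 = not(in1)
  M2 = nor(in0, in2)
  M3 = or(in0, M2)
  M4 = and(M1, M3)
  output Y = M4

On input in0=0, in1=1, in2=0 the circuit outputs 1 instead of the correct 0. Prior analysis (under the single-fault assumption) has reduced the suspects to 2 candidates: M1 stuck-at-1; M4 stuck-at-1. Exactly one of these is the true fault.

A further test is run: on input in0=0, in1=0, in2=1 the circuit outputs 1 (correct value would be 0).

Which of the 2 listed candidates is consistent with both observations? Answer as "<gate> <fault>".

Evaluate each candidate on input in0=0, in1=0, in2=1:
  M1 stuck-at-1: M1=1 [stuck-at-1], M2=0, M3=0, M4=0 → 0 — eliminated
  M4 stuck-at-1: M1=1, M2=0, M3=0, M4=1 [stuck-at-1] → 1 — matches
Only M4 stuck-at-1 reproduces the observed 1.

M4 stuck-at-1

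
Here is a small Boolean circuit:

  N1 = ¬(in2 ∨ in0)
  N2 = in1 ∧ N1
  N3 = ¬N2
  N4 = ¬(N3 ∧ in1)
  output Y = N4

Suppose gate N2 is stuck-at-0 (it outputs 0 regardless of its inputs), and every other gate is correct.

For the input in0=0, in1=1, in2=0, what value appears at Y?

Propagate with N2 forced: N1=1, N2=0 [stuck-at-0], N3=1, N4=0.
So Y = 0. (Without the fault it would be 1.)

0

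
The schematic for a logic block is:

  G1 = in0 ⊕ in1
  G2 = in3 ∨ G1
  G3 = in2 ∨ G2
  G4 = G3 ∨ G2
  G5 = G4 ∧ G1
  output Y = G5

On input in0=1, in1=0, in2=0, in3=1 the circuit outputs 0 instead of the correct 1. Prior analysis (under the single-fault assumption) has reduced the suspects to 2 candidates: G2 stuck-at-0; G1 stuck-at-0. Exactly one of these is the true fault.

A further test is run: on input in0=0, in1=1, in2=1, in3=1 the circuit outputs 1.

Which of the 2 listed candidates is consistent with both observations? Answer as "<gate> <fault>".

G2 stuck-at-0

Evaluate each candidate on input in0=0, in1=1, in2=1, in3=1:
  G2 stuck-at-0: G1=1, G2=0 [stuck-at-0], G3=1, G4=1, G5=1 → 1 — matches
  G1 stuck-at-0: G1=0 [stuck-at-0], G2=1, G3=1, G4=1, G5=0 → 0 — eliminated
Only G2 stuck-at-0 reproduces the observed 1.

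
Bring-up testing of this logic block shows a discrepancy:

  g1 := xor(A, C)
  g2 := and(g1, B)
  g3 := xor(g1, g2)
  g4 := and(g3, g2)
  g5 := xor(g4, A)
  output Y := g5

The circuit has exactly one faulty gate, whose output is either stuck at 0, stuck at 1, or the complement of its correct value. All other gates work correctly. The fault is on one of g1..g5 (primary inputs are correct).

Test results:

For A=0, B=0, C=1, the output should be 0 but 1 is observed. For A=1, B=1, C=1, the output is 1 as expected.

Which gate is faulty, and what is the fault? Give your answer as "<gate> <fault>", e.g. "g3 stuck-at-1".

Fault-free values for test 1 (A=0, B=0, C=1): g1=1, g2=0, g3=1, g4=0, g5=0, giving Y=0. Observed 1.
Test 1: faults giving observed 1 are {g4 stuck-at-1, g4 inverted output, g5 stuck-at-1, g5 inverted output}.
Test 2 (A=1, B=1, C=1): fault-free g1=0, g2=0, g3=0, g4=0, g5=1 → 1; observed 1. Eliminates g4 stuck-at-1, g4 inverted output, g5 inverted output.
Only g5 stuck-at-1 is consistent with every test.

g5 stuck-at-1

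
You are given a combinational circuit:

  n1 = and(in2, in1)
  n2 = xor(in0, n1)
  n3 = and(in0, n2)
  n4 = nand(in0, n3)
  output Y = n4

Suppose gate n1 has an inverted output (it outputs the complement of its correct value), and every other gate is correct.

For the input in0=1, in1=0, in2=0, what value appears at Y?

1

Propagate with n1 forced: n1=1 [inverted output], n2=0, n3=0, n4=1.
So Y = 1. (Without the fault it would be 0.)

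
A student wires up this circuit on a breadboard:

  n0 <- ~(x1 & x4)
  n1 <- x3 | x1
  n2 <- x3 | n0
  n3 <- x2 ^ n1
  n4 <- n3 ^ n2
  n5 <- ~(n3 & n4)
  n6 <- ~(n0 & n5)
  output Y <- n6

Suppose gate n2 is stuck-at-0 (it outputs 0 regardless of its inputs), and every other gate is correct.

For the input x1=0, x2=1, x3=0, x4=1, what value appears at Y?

Propagate with n2 forced: n0=1, n1=0, n2=0 [stuck-at-0], n3=1, n4=1, n5=0, n6=1.
So Y = 1. (Without the fault it would be 0.)

1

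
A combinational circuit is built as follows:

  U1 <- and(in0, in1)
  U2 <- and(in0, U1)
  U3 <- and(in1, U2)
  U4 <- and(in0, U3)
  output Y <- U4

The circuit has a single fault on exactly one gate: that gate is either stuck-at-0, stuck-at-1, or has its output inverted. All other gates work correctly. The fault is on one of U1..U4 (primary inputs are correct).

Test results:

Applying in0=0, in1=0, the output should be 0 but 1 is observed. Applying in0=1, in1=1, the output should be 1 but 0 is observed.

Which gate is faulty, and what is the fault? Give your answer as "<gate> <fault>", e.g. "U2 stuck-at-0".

Fault-free values for test 1 (in0=0, in1=0): U1=0, U2=0, U3=0, U4=0, giving Y=0. Observed 1.
Test 1: faults giving observed 1 are {U4 stuck-at-1, U4 inverted output}.
Test 2 (in0=1, in1=1): fault-free U1=1, U2=1, U3=1, U4=1 → 1; observed 0. Eliminates U4 stuck-at-1.
Only U4 inverted output is consistent with every test.

U4 inverted output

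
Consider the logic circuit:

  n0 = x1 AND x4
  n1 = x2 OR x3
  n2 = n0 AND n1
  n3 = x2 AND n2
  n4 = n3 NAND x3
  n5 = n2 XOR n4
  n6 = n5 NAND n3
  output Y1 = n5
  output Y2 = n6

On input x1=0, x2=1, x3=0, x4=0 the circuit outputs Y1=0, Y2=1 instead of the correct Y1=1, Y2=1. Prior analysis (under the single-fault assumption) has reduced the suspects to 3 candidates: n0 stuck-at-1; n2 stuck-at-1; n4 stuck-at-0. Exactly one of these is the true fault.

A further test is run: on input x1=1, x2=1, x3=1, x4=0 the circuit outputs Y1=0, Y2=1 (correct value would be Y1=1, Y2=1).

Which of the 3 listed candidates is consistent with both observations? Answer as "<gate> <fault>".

n4 stuck-at-0

Evaluate each candidate on input x1=1, x2=1, x3=1, x4=0:
  n0 stuck-at-1: n0=1 [stuck-at-1], n1=1, n2=1, n3=1, n4=0, n5=1, n6=0 → Y1=1, Y2=0 — eliminated
  n2 stuck-at-1: n0=0, n1=1, n2=1 [stuck-at-1], n3=1, n4=0, n5=1, n6=0 → Y1=1, Y2=0 — eliminated
  n4 stuck-at-0: n0=0, n1=1, n2=0, n3=0, n4=0 [stuck-at-0], n5=0, n6=1 → Y1=0, Y2=1 — matches
Only n4 stuck-at-0 reproduces the observed Y1=0, Y2=1.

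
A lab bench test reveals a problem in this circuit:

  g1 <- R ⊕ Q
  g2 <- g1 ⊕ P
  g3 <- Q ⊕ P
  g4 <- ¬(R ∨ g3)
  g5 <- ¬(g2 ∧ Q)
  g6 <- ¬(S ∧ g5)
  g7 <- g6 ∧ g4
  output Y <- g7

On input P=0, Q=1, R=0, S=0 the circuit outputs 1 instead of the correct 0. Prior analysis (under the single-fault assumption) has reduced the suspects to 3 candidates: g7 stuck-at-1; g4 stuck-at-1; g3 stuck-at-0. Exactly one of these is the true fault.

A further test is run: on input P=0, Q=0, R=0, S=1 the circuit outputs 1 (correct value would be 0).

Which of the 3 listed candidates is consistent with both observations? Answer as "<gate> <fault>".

Evaluate each candidate on input P=0, Q=0, R=0, S=1:
  g7 stuck-at-1: g1=0, g2=0, g3=0, g4=1, g5=1, g6=0, g7=1 [stuck-at-1] → 1 — matches
  g4 stuck-at-1: g1=0, g2=0, g3=0, g4=1 [stuck-at-1], g5=1, g6=0, g7=0 → 0 — eliminated
  g3 stuck-at-0: g1=0, g2=0, g3=0 [stuck-at-0], g4=1, g5=1, g6=0, g7=0 → 0 — eliminated
Only g7 stuck-at-1 reproduces the observed 1.

g7 stuck-at-1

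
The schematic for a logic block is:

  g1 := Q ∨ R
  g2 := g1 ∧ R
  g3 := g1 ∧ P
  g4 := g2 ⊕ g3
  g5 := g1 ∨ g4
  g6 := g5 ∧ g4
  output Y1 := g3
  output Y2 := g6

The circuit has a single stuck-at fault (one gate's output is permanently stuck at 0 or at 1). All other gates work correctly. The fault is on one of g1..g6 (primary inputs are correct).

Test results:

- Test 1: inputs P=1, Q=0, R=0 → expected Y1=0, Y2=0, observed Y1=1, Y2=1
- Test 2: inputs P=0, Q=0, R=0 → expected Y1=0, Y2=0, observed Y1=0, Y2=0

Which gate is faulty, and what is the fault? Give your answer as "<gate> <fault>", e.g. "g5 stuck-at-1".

g1 stuck-at-1

Fault-free values for test 1 (P=1, Q=0, R=0): g1=0, g2=0, g3=0, g4=0, g5=0, g6=0, giving Y1=0, Y2=0. Observed Y1=1, Y2=1.
Test 1: faults giving observed Y1=1, Y2=1 are {g1 stuck-at-1, g3 stuck-at-1}.
Test 2 (P=0, Q=0, R=0): fault-free g1=0, g2=0, g3=0, g4=0, g5=0, g6=0 → Y1=0, Y2=0; observed Y1=0, Y2=0. Eliminates g3 stuck-at-1.
Only g1 stuck-at-1 is consistent with every test.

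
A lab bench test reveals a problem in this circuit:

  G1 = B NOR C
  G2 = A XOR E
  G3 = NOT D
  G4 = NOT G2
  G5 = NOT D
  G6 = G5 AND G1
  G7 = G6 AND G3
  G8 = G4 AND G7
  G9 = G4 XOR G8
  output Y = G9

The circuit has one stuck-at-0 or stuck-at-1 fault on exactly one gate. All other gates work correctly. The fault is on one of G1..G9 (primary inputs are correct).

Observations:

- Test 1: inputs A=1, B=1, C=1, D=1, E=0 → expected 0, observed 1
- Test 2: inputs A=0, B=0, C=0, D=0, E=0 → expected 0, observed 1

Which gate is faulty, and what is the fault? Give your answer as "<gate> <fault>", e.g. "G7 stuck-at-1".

Fault-free values for test 1 (A=1, B=1, C=1, D=1, E=0): G1=0, G2=1, G3=0, G4=0, G5=0, G6=0, G7=0, G8=0, G9=0, giving Y=0. Observed 1.
Test 1: faults giving observed 1 are {G2 stuck-at-0, G4 stuck-at-1, G8 stuck-at-1, G9 stuck-at-1}.
Test 2 (A=0, B=0, C=0, D=0, E=0): fault-free G1=1, G2=0, G3=1, G4=1, G5=1, G6=1, G7=1, G8=1, G9=0 → 0; observed 1. Eliminates G2 stuck-at-0, G4 stuck-at-1, G8 stuck-at-1.
Only G9 stuck-at-1 is consistent with every test.

G9 stuck-at-1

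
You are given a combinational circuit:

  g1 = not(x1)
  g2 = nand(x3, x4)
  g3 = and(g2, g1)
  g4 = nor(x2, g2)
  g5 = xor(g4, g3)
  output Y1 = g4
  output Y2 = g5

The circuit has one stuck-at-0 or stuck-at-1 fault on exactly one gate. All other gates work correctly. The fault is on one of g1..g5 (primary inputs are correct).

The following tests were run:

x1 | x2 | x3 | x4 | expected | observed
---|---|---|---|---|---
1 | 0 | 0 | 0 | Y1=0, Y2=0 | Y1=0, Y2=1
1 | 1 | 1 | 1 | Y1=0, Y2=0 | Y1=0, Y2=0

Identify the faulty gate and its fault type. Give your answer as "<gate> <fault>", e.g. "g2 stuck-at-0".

g1 stuck-at-1

Fault-free values for test 1 (x1=1, x2=0, x3=0, x4=0): g1=0, g2=1, g3=0, g4=0, g5=0, giving Y1=0, Y2=0. Observed Y1=0, Y2=1.
Test 1: faults giving observed Y1=0, Y2=1 are {g1 stuck-at-1, g3 stuck-at-1, g5 stuck-at-1}.
Test 2 (x1=1, x2=1, x3=1, x4=1): fault-free g1=0, g2=0, g3=0, g4=0, g5=0 → Y1=0, Y2=0; observed Y1=0, Y2=0. Eliminates g3 stuck-at-1, g5 stuck-at-1.
Only g1 stuck-at-1 is consistent with every test.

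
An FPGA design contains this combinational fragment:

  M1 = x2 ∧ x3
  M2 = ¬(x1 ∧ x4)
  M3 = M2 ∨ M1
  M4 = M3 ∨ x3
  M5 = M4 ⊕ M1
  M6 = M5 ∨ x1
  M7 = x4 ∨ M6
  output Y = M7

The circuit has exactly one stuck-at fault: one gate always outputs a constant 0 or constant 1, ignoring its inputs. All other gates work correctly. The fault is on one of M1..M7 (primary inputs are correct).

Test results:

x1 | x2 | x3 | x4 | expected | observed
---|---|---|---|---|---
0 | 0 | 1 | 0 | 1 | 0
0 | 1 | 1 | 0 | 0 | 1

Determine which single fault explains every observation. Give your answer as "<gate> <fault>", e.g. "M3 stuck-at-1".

M4 stuck-at-0

Fault-free values for test 1 (x1=0, x2=0, x3=1, x4=0): M1=0, M2=1, M3=1, M4=1, M5=1, M6=1, M7=1, giving Y=1. Observed 0.
Test 1: faults giving observed 0 are {M1 stuck-at-1, M4 stuck-at-0, M5 stuck-at-0, M6 stuck-at-0, M7 stuck-at-0}.
Test 2 (x1=0, x2=1, x3=1, x4=0): fault-free M1=1, M2=1, M3=1, M4=1, M5=0, M6=0, M7=0 → 0; observed 1. Eliminates M1 stuck-at-1, M5 stuck-at-0, M6 stuck-at-0, M7 stuck-at-0.
Only M4 stuck-at-0 is consistent with every test.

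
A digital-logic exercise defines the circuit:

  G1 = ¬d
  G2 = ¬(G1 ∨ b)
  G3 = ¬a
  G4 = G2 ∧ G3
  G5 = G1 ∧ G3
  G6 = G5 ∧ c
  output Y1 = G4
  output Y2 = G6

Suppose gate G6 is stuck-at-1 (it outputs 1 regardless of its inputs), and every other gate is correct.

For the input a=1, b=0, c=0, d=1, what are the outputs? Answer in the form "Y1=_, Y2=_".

Propagate with G6 forced: G1=0, G2=1, G3=0, G4=0, G5=0, G6=1 [stuck-at-1].
So the outputs are Y1=0, Y2=1. (Without the fault they would be Y1=0, Y2=0.)

Y1=0, Y2=1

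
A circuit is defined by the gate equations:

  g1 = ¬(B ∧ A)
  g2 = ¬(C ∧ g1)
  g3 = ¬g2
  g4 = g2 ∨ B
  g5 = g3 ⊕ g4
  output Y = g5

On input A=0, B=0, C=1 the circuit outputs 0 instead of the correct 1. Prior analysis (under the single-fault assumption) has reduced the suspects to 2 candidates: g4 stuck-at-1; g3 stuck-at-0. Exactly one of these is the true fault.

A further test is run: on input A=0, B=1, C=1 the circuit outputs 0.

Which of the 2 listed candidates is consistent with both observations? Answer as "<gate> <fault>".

g4 stuck-at-1

Evaluate each candidate on input A=0, B=1, C=1:
  g4 stuck-at-1: g1=1, g2=0, g3=1, g4=1 [stuck-at-1], g5=0 → 0 — matches
  g3 stuck-at-0: g1=1, g2=0, g3=0 [stuck-at-0], g4=1, g5=1 → 1 — eliminated
Only g4 stuck-at-1 reproduces the observed 0.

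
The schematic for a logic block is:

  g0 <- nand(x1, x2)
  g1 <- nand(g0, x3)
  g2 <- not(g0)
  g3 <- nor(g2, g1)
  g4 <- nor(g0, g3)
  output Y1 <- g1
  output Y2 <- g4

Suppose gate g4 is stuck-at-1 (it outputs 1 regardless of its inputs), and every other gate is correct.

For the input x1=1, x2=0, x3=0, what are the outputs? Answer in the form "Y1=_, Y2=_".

Propagate with g4 forced: g0=1, g1=1, g2=0, g3=0, g4=1 [stuck-at-1].
So the outputs are Y1=1, Y2=1. (Without the fault they would be Y1=1, Y2=0.)

Y1=1, Y2=1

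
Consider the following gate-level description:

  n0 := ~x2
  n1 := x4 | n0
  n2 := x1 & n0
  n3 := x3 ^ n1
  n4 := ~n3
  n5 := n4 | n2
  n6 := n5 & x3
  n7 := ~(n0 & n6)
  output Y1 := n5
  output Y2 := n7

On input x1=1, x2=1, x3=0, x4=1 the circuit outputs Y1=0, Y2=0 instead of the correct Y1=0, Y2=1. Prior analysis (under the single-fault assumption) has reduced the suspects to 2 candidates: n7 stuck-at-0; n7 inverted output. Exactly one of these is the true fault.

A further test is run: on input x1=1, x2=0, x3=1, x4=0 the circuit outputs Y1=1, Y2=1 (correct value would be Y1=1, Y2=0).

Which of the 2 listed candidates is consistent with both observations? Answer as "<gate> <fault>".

n7 inverted output

Evaluate each candidate on input x1=1, x2=0, x3=1, x4=0:
  n7 stuck-at-0: n0=1, n1=1, n2=1, n3=0, n4=1, n5=1, n6=1, n7=0 [stuck-at-0] → Y1=1, Y2=0 — eliminated
  n7 inverted output: n0=1, n1=1, n2=1, n3=0, n4=1, n5=1, n6=1, n7=1 [inverted output] → Y1=1, Y2=1 — matches
Only n7 inverted output reproduces the observed Y1=1, Y2=1.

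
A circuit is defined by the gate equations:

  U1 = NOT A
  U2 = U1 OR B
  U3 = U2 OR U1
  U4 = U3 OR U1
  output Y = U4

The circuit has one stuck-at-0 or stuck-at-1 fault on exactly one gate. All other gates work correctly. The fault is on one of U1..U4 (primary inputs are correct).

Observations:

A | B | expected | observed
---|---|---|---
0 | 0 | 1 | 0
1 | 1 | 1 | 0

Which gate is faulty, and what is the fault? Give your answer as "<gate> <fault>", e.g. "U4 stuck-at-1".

U4 stuck-at-0

Fault-free values for test 1 (A=0, B=0): U1=1, U2=1, U3=1, U4=1, giving Y=1. Observed 0.
Test 1: faults giving observed 0 are {U1 stuck-at-0, U4 stuck-at-0}.
Test 2 (A=1, B=1): fault-free U1=0, U2=1, U3=1, U4=1 → 1; observed 0. Eliminates U1 stuck-at-0.
Only U4 stuck-at-0 is consistent with every test.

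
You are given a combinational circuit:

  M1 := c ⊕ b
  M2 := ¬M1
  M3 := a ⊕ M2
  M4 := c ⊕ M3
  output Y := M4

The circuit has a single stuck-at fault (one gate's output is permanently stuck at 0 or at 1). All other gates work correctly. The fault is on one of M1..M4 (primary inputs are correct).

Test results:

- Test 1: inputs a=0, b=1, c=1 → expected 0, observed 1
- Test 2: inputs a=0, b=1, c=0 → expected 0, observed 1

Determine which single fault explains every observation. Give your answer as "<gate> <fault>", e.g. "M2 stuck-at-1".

M4 stuck-at-1

Fault-free values for test 1 (a=0, b=1, c=1): M1=0, M2=1, M3=1, M4=0, giving Y=0. Observed 1.
Test 1: faults giving observed 1 are {M1 stuck-at-1, M2 stuck-at-0, M3 stuck-at-0, M4 stuck-at-1}.
Test 2 (a=0, b=1, c=0): fault-free M1=1, M2=0, M3=0, M4=0 → 0; observed 1. Eliminates M1 stuck-at-1, M2 stuck-at-0, M3 stuck-at-0.
Only M4 stuck-at-1 is consistent with every test.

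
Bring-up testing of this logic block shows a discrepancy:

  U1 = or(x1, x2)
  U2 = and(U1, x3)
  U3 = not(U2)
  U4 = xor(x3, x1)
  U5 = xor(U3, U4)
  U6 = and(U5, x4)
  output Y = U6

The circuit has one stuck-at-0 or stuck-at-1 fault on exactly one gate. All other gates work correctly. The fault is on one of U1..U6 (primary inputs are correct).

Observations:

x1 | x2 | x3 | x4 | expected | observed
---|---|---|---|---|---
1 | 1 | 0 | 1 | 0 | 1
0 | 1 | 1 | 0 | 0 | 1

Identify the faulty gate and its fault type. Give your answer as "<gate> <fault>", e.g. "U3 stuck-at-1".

U6 stuck-at-1

Fault-free values for test 1 (x1=1, x2=1, x3=0, x4=1): U1=1, U2=0, U3=1, U4=1, U5=0, U6=0, giving Y=0. Observed 1.
Test 1: faults giving observed 1 are {U2 stuck-at-1, U3 stuck-at-0, U4 stuck-at-0, U5 stuck-at-1, U6 stuck-at-1}.
Test 2 (x1=0, x2=1, x3=1, x4=0): fault-free U1=1, U2=1, U3=0, U4=1, U5=1, U6=0 → 0; observed 1. Eliminates U2 stuck-at-1, U3 stuck-at-0, U4 stuck-at-0, U5 stuck-at-1.
Only U6 stuck-at-1 is consistent with every test.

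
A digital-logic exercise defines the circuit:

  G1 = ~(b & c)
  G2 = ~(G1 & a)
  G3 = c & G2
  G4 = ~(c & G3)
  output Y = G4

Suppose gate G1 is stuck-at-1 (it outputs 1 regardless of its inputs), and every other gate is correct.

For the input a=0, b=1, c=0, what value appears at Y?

Propagate with G1 forced: G1=1 [stuck-at-1], G2=1, G3=0, G4=1.
So Y = 1. (Same as the fault-free value — the fault is masked on this input.)

1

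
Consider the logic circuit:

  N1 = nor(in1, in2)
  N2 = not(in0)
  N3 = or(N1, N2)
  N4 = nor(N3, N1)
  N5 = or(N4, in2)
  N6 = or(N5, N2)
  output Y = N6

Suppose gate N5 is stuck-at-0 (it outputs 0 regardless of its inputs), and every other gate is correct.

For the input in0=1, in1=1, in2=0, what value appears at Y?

Propagate with N5 forced: N1=0, N2=0, N3=0, N4=1, N5=0 [stuck-at-0], N6=0.
So Y = 0. (Without the fault it would be 1.)

0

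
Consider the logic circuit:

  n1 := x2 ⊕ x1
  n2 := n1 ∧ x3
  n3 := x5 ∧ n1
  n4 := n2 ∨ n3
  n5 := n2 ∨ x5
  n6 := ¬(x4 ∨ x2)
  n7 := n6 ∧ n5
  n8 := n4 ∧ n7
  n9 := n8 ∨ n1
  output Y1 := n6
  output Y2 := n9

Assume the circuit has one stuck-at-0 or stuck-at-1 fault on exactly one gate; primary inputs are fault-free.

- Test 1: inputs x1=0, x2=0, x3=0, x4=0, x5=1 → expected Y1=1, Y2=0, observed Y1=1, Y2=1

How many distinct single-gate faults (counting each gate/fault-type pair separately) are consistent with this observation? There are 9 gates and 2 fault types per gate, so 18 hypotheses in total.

6

Fault-free: n1=0, n2=0, n3=0, n4=0, n5=1, n6=1, n7=1, n8=0, n9=0 → Y1=1, Y2=0. Observed Y1=1, Y2=1.
  n1: stuck-at-1 ✓; others ✗
  n2: stuck-at-1 ✓; others ✗
  n3: stuck-at-1 ✓; others ✗
  n4: stuck-at-1 ✓; others ✗
  n5: none of the 2 fault types match ✗
  n6: none of the 2 fault types match ✗
  n7: none of the 2 fault types match ✗
  n8: stuck-at-1 ✓; others ✗
  n9: stuck-at-1 ✓; others ✗
Consistent faults: {n1 stuck-at-1, n2 stuck-at-1, n3 stuck-at-1, n4 stuck-at-1, n8 stuck-at-1, n9 stuck-at-1} — 6 in all.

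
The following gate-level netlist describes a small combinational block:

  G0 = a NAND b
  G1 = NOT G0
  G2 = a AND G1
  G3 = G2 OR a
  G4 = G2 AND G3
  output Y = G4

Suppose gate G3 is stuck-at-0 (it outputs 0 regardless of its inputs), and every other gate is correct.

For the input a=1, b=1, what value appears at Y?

Propagate with G3 forced: G0=0, G1=1, G2=1, G3=0 [stuck-at-0], G4=0.
So Y = 0. (Without the fault it would be 1.)

0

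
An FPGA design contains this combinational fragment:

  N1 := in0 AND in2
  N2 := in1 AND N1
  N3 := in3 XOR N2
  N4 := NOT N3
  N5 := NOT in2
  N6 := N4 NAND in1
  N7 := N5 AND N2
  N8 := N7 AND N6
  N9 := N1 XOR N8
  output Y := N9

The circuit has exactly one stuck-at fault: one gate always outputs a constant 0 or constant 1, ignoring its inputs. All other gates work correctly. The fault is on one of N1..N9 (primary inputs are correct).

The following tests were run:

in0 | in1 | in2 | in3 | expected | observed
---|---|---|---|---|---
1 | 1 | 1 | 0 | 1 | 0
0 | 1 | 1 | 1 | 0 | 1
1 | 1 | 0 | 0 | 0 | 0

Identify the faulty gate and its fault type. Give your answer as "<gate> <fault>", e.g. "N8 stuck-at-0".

Fault-free values for test 1 (in0=1, in1=1, in2=1, in3=0): N1=1, N2=1, N3=1, N4=0, N5=0, N6=1, N7=0, N8=0, N9=1, giving Y=1. Observed 0.
Test 1: faults giving observed 0 are {N1 stuck-at-0, N5 stuck-at-1, N7 stuck-at-1, N8 stuck-at-1, N9 stuck-at-0}.
Test 2 (in0=0, in1=1, in2=1, in3=1): fault-free N1=0, N2=0, N3=1, N4=0, N5=0, N6=1, N7=0, N8=0, N9=0 → 0; observed 1. Eliminates N1 stuck-at-0, N5 stuck-at-1, N9 stuck-at-0.
Test 3 (in0=1, in1=1, in2=0, in3=0): fault-free N1=0, N2=0, N3=0, N4=1, N5=1, N6=0, N7=0, N8=0, N9=0 → 0; observed 0. Eliminates N8 stuck-at-1.
Only N7 stuck-at-1 is consistent with every test.

N7 stuck-at-1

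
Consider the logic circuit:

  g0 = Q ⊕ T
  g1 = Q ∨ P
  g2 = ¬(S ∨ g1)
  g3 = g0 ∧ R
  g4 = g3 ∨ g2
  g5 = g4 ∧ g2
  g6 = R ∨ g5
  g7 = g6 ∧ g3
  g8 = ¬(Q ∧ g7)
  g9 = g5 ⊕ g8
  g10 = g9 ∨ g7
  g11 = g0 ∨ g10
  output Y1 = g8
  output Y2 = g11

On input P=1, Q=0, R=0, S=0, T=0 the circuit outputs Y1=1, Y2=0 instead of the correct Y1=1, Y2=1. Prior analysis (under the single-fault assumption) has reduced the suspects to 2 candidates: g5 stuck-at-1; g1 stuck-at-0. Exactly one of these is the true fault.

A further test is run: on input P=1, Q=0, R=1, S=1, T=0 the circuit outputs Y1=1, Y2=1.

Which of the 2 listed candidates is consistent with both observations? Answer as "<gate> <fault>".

Evaluate each candidate on input P=1, Q=0, R=1, S=1, T=0:
  g5 stuck-at-1: g0=0, g1=1, g2=0, g3=0, g4=0, g5=1 [stuck-at-1], g6=1, g7=0, g8=1, g9=0, g10=0, g11=0 → Y1=1, Y2=0 — eliminated
  g1 stuck-at-0: g0=0, g1=0 [stuck-at-0], g2=0, g3=0, g4=0, g5=0, g6=1, g7=0, g8=1, g9=1, g10=1, g11=1 → Y1=1, Y2=1 — matches
Only g1 stuck-at-0 reproduces the observed Y1=1, Y2=1.

g1 stuck-at-0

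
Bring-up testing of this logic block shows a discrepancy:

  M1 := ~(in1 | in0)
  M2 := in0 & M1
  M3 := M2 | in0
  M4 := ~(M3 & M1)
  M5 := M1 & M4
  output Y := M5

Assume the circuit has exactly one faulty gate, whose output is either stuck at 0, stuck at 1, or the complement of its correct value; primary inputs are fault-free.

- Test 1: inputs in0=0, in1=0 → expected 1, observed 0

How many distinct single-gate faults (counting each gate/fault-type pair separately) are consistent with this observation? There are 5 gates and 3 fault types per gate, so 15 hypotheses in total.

10

Fault-free: M1=1, M2=0, M3=0, M4=1, M5=1 → 1. Observed 0.
  M1: stuck-at-0, inverted output ✓; others ✗
  M2: stuck-at-1, inverted output ✓; others ✗
  M3: stuck-at-1, inverted output ✓; others ✗
  M4: stuck-at-0, inverted output ✓; others ✗
  M5: stuck-at-0, inverted output ✓; others ✗
Consistent faults: {M1 stuck-at-0, M1 inverted output, M2 stuck-at-1, M2 inverted output, M3 stuck-at-1, M3 inverted output, M4 stuck-at-0, M4 inverted output, M5 stuck-at-0, M5 inverted output} — 10 in all.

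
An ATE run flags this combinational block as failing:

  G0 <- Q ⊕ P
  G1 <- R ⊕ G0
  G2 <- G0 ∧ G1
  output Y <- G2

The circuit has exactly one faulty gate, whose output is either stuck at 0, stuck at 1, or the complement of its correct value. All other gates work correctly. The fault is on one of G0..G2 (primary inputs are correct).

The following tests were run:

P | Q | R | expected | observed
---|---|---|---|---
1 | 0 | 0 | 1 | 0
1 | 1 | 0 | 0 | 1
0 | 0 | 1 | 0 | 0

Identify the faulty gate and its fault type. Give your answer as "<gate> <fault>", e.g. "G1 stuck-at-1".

G0 inverted output

Fault-free values for test 1 (P=1, Q=0, R=0): G0=1, G1=1, G2=1, giving Y=1. Observed 0.
Test 1: faults giving observed 0 are {G0 stuck-at-0, G0 inverted output, G1 stuck-at-0, G1 inverted output, G2 stuck-at-0, G2 inverted output}.
Test 2 (P=1, Q=1, R=0): fault-free G0=0, G1=0, G2=0 → 0; observed 1. Eliminates G0 stuck-at-0, G1 stuck-at-0, G1 inverted output, G2 stuck-at-0.
Test 3 (P=0, Q=0, R=1): fault-free G0=0, G1=1, G2=0 → 0; observed 0. Eliminates G2 inverted output.
Only G0 inverted output is consistent with every test.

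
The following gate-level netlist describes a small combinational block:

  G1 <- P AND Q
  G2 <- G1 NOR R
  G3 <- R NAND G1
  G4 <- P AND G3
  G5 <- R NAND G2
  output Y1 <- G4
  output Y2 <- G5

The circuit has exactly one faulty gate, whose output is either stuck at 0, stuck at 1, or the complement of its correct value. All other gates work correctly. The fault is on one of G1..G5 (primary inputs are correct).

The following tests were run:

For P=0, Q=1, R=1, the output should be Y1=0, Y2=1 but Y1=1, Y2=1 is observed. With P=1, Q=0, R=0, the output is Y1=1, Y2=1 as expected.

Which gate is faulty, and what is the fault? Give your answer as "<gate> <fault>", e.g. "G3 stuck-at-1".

G4 stuck-at-1

Fault-free values for test 1 (P=0, Q=1, R=1): G1=0, G2=0, G3=1, G4=0, G5=1, giving Y1=0, Y2=1. Observed Y1=1, Y2=1.
Test 1: faults giving observed Y1=1, Y2=1 are {G4 stuck-at-1, G4 inverted output}.
Test 2 (P=1, Q=0, R=0): fault-free G1=0, G2=1, G3=1, G4=1, G5=1 → Y1=1, Y2=1; observed Y1=1, Y2=1. Eliminates G4 inverted output.
Only G4 stuck-at-1 is consistent with every test.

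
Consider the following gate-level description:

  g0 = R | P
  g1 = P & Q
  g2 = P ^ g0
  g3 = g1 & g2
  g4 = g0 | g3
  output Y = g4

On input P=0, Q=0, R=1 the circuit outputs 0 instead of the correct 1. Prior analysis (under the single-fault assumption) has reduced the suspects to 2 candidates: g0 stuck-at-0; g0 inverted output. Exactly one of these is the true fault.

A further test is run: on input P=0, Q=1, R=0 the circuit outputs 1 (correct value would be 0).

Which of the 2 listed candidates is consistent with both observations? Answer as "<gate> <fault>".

g0 inverted output

Evaluate each candidate on input P=0, Q=1, R=0:
  g0 stuck-at-0: g0=0 [stuck-at-0], g1=0, g2=0, g3=0, g4=0 → 0 — eliminated
  g0 inverted output: g0=1 [inverted output], g1=0, g2=1, g3=0, g4=1 → 1 — matches
Only g0 inverted output reproduces the observed 1.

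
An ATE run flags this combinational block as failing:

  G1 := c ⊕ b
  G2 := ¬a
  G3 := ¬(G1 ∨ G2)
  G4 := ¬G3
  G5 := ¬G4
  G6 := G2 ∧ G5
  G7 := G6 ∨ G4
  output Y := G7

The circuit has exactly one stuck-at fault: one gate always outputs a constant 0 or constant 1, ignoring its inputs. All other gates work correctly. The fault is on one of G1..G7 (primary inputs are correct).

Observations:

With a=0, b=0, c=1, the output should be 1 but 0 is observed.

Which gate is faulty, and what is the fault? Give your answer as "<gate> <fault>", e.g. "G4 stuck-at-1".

Fault-free values for test 1 (a=0, b=0, c=1): G1=1, G2=1, G3=0, G4=1, G5=0, G6=0, G7=1, giving Y=1. Observed 0.
Test 1: faults giving observed 0 are {G7 stuck-at-0}.
Only G7 stuck-at-0 is consistent with every test.

G7 stuck-at-0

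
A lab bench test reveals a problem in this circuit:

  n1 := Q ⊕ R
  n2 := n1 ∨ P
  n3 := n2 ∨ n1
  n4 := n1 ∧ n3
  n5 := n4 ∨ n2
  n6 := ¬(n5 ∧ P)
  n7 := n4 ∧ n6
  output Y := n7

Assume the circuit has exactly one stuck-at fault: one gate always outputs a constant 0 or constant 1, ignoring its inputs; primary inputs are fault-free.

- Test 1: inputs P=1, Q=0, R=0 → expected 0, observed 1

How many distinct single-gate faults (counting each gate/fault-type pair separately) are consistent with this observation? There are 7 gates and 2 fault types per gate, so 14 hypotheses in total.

Fault-free: n1=0, n2=1, n3=1, n4=0, n5=1, n6=0, n7=0 → 0. Observed 1.
  n1 stuck-at-0: output 0 ✗
  n1 stuck-at-1: output 0 ✗
  n2 stuck-at-0: output 0 ✗
  n2 stuck-at-1: output 0 ✗
  n3 stuck-at-0: output 0 ✗
  n3 stuck-at-1: output 0 ✗
  n4 stuck-at-0: output 0 ✗
  n4 stuck-at-1: output 0 ✗
  n5 stuck-at-0: output 0 ✗
  n5 stuck-at-1: output 0 ✗
  n6 stuck-at-0: output 0 ✗
  n6 stuck-at-1: output 0 ✗
  n7 stuck-at-0: output 0 ✗
  n7 stuck-at-1: output 1 ✓
Consistent faults: {n7 stuck-at-1} — 1 in all.

1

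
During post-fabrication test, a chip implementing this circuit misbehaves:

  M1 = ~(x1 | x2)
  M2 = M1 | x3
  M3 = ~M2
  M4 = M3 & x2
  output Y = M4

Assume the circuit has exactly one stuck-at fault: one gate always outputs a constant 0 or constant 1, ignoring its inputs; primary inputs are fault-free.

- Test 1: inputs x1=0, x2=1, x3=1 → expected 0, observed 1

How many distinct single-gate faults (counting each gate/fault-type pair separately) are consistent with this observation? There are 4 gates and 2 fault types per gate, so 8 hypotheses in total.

3

Fault-free: M1=0, M2=1, M3=0, M4=0 → 0. Observed 1.
  M1 stuck-at-0: output 0 ✗
  M1 stuck-at-1: output 0 ✗
  M2 stuck-at-0: output 1 ✓
  M2 stuck-at-1: output 0 ✗
  M3 stuck-at-0: output 0 ✗
  M3 stuck-at-1: output 1 ✓
  M4 stuck-at-0: output 0 ✗
  M4 stuck-at-1: output 1 ✓
Consistent faults: {M2 stuck-at-0, M3 stuck-at-1, M4 stuck-at-1} — 3 in all.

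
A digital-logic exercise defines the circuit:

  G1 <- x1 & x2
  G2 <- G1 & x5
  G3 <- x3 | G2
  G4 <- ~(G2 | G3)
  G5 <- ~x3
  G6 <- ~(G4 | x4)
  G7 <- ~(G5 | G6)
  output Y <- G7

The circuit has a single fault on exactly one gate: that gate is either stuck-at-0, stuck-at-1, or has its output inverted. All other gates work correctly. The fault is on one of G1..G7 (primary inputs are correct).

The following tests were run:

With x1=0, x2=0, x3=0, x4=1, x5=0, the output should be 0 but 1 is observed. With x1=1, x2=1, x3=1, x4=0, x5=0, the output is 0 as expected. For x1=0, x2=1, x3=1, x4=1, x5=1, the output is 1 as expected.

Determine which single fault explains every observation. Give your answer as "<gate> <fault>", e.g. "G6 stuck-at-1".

Fault-free values for test 1 (x1=0, x2=0, x3=0, x4=1, x5=0): G1=0, G2=0, G3=0, G4=1, G5=1, G6=0, G7=0, giving Y=0. Observed 1.
Test 1: faults giving observed 1 are {G5 stuck-at-0, G5 inverted output, G7 stuck-at-1, G7 inverted output}.
Test 2 (x1=1, x2=1, x3=1, x4=0, x5=0): fault-free G1=1, G2=0, G3=1, G4=0, G5=0, G6=1, G7=0 → 0; observed 0. Eliminates G7 stuck-at-1, G7 inverted output.
Test 3 (x1=0, x2=1, x3=1, x4=1, x5=1): fault-free G1=0, G2=0, G3=1, G4=0, G5=0, G6=0, G7=1 → 1; observed 1. Eliminates G5 inverted output.
Only G5 stuck-at-0 is consistent with every test.

G5 stuck-at-0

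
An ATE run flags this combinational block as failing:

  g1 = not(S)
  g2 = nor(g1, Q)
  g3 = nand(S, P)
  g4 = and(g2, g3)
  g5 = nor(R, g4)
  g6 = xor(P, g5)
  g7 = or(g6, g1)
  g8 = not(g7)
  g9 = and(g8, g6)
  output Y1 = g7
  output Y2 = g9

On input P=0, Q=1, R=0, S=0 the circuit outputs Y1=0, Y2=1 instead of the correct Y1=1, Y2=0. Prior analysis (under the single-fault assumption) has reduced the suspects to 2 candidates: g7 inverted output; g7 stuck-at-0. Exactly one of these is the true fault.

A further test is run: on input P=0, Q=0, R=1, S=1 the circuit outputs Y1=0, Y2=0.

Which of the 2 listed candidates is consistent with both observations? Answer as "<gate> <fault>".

Evaluate each candidate on input P=0, Q=0, R=1, S=1:
  g7 inverted output: g1=0, g2=1, g3=1, g4=1, g5=0, g6=0, g7=1 [inverted output], g8=0, g9=0 → Y1=1, Y2=0 — eliminated
  g7 stuck-at-0: g1=0, g2=1, g3=1, g4=1, g5=0, g6=0, g7=0 [stuck-at-0], g8=1, g9=0 → Y1=0, Y2=0 — matches
Only g7 stuck-at-0 reproduces the observed Y1=0, Y2=0.

g7 stuck-at-0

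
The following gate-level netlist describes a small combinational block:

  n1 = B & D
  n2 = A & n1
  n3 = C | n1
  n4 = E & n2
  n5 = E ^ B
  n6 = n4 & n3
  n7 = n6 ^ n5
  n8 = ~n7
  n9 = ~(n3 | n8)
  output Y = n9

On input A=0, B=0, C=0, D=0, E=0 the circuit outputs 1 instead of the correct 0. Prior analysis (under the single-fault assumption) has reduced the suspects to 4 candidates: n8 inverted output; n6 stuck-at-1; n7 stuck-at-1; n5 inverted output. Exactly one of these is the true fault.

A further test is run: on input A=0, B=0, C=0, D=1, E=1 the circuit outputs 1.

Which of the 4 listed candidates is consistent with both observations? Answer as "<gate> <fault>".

Evaluate each candidate on input A=0, B=0, C=0, D=1, E=1:
  n8 inverted output: n1=0, n2=0, n3=0, n4=0, n5=1, n6=0, n7=1, n8=1 [inverted output], n9=0 → 0 — eliminated
  n6 stuck-at-1: n1=0, n2=0, n3=0, n4=0, n5=1, n6=1 [stuck-at-1], n7=0, n8=1, n9=0 → 0 — eliminated
  n7 stuck-at-1: n1=0, n2=0, n3=0, n4=0, n5=1, n6=0, n7=1 [stuck-at-1], n8=0, n9=1 → 1 — matches
  n5 inverted output: n1=0, n2=0, n3=0, n4=0, n5=0 [inverted output], n6=0, n7=0, n8=1, n9=0 → 0 — eliminated
Only n7 stuck-at-1 reproduces the observed 1.

n7 stuck-at-1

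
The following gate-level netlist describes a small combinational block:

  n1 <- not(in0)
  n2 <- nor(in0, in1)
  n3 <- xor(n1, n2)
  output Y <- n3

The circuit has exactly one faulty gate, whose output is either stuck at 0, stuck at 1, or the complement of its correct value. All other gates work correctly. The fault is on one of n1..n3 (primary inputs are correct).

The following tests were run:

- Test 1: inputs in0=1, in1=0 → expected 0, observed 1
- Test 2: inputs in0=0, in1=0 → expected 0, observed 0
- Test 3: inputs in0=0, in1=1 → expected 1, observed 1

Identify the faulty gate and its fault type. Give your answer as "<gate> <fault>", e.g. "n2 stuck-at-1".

Fault-free values for test 1 (in0=1, in1=0): n1=0, n2=0, n3=0, giving Y=0. Observed 1.
Test 1: faults giving observed 1 are {n1 stuck-at-1, n1 inverted output, n2 stuck-at-1, n2 inverted output, n3 stuck-at-1, n3 inverted output}.
Test 2 (in0=0, in1=0): fault-free n1=1, n2=1, n3=0 → 0; observed 0. Eliminates n1 inverted output, n2 inverted output, n3 stuck-at-1, n3 inverted output.
Test 3 (in0=0, in1=1): fault-free n1=1, n2=0, n3=1 → 1; observed 1. Eliminates n2 stuck-at-1.
Only n1 stuck-at-1 is consistent with every test.

n1 stuck-at-1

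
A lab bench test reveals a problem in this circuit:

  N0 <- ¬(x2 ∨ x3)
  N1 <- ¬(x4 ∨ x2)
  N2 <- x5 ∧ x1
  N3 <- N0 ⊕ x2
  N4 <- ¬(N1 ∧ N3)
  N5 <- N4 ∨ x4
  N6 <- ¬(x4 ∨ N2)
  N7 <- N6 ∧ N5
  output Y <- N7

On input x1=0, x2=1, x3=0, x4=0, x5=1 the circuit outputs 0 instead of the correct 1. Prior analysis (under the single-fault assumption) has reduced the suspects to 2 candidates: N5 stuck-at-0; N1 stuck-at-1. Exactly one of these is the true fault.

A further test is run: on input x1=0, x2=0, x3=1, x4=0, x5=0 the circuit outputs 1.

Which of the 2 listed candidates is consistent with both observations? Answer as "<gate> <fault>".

N1 stuck-at-1

Evaluate each candidate on input x1=0, x2=0, x3=1, x4=0, x5=0:
  N5 stuck-at-0: N0=0, N1=1, N2=0, N3=0, N4=1, N5=0 [stuck-at-0], N6=1, N7=0 → 0 — eliminated
  N1 stuck-at-1: N0=0, N1=1 [stuck-at-1], N2=0, N3=0, N4=1, N5=1, N6=1, N7=1 → 1 — matches
Only N1 stuck-at-1 reproduces the observed 1.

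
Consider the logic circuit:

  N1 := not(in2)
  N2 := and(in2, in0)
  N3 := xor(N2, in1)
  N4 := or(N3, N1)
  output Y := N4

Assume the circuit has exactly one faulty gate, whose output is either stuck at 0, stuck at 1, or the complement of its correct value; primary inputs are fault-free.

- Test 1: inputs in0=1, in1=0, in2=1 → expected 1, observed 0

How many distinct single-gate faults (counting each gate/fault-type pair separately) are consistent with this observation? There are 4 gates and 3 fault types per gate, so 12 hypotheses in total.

Fault-free: N1=0, N2=1, N3=1, N4=1 → 1. Observed 0.
  N1 stuck-at-0: output 1 ✗
  N1 stuck-at-1: output 1 ✗
  N1 inverted output: output 1 ✗
  N2 stuck-at-0: output 0 ✓
  N2 stuck-at-1: output 1 ✗
  N2 inverted output: output 0 ✓
  N3 stuck-at-0: output 0 ✓
  N3 stuck-at-1: output 1 ✗
  N3 inverted output: output 0 ✓
  N4 stuck-at-0: output 0 ✓
  N4 stuck-at-1: output 1 ✗
  N4 inverted output: output 0 ✓
Consistent faults: {N2 stuck-at-0, N2 inverted output, N3 stuck-at-0, N3 inverted output, N4 stuck-at-0, N4 inverted output} — 6 in all.

6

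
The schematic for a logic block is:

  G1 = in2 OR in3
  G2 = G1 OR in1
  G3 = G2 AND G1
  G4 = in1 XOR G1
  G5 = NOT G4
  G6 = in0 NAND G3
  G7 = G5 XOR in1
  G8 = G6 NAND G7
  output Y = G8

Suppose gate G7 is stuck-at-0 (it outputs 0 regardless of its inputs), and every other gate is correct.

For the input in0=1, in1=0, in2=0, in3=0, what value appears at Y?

1

Propagate with G7 forced: G1=0, G2=0, G3=0, G4=0, G5=1, G6=1, G7=0 [stuck-at-0], G8=1.
So Y = 1. (Without the fault it would be 0.)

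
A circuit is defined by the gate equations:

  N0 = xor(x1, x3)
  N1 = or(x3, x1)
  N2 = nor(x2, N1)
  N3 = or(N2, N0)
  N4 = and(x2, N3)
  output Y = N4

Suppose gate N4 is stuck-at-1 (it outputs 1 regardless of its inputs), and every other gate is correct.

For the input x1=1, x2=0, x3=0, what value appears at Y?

1

Propagate with N4 forced: N0=1, N1=1, N2=0, N3=1, N4=1 [stuck-at-1].
So Y = 1. (Without the fault it would be 0.)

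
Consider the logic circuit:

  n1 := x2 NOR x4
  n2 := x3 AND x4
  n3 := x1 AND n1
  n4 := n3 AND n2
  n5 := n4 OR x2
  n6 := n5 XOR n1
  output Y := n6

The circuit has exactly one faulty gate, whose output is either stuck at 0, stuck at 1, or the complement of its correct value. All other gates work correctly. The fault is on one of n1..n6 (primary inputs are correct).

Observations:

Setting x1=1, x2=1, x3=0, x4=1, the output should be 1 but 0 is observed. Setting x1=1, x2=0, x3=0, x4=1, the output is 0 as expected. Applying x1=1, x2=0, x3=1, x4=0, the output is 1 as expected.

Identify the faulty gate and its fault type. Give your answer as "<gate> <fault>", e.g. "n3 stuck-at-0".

n5 stuck-at-0

Fault-free values for test 1 (x1=1, x2=1, x3=0, x4=1): n1=0, n2=0, n3=0, n4=0, n5=1, n6=1, giving Y=1. Observed 0.
Test 1: faults giving observed 0 are {n1 stuck-at-1, n1 inverted output, n5 stuck-at-0, n5 inverted output, n6 stuck-at-0, n6 inverted output}.
Test 2 (x1=1, x2=0, x3=0, x4=1): fault-free n1=0, n2=0, n3=0, n4=0, n5=0, n6=0 → 0; observed 0. Eliminates n1 stuck-at-1, n1 inverted output, n5 inverted output, n6 inverted output.
Test 3 (x1=1, x2=0, x3=1, x4=0): fault-free n1=1, n2=0, n3=1, n4=0, n5=0, n6=1 → 1; observed 1. Eliminates n6 stuck-at-0.
Only n5 stuck-at-0 is consistent with every test.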